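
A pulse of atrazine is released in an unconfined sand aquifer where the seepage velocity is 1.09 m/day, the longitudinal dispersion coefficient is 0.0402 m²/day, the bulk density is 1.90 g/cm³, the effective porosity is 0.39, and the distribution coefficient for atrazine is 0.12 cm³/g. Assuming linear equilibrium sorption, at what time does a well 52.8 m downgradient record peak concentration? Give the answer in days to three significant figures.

Retardation factor R = 1 + ρ_b·K_d/n = 1 + 1.90 × 0.12/0.39 = 1.585.
Sorption retards both mechanisms: v_R = v/R = 0.6877 m/day, D_R = D/R = 0.02536 m²/day.
Peak time from v_R²t² + 2D_R t − x² = 0: t = (√(D_R² + v_R²x²) − D_R)/v_R².
√(D_R² + v_R²x²) = √(0.02536² + 0.6877² × 52.8²) = 36.31; v_R² = 0.4729.
t = (36.31 − 0.02536)/0.4729 = 76.7 days.

76.7 days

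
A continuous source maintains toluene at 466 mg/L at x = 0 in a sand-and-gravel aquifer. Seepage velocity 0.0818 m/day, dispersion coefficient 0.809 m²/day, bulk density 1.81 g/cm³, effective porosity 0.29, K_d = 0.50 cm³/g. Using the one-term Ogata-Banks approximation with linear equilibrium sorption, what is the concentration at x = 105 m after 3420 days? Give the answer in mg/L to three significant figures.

72.5 mg/L

Retardation factor R = 1 + ρ_b·K_d/n = 1 + 1.81 × 0.50/0.29 = 4.121.
Sorption retards both mechanisms: v_R = v/R = 0.01985 m/day, D_R = D/R = 0.1963 m²/day.
v_R·t = 0.01985 × 3420 = 67.887 m; 2√(D_R t) = 51.82 m; argument = (105 − 67.887)/51.82 = 0.7162.
C = C₀ × ½·erfc(0.7162) = 466 × 0.1556 = 72.5 mg/L.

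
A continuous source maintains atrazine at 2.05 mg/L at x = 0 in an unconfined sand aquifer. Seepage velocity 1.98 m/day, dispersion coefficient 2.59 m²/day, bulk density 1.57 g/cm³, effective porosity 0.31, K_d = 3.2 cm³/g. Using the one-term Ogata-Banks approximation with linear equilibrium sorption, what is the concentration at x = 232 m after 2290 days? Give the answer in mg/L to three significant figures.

Retardation factor R = 1 + ρ_b·K_d/n = 1 + 1.57 × 3.2/0.31 = 17.21.
Sorption retards both mechanisms: v_R = v/R = 0.1150 m/day, D_R = D/R = 0.1505 m²/day.
v_R·t = 0.1150 × 2290 = 263.35 m; 2√(D_R t) = 37.13 m; argument = (232 − 263.35)/37.13 = -0.8443.
C = C₀ × ½·erfc(-0.8443) = 2.05 × 0.8838 = 1.81 mg/L.

1.81 mg/L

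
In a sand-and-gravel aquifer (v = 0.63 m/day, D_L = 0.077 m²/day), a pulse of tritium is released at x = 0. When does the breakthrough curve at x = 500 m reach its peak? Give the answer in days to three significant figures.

793 days

For the 1D instantaneous-source solution, setting ∂C/∂t = 0 at fixed x gives v²t² + 2Dt − x² = 0, so t = (√(D² + v²x²) − D)/v².
√(D² + v²x²) = √(0.077² + 0.63² × 500²) = 315.0; v² = 0.3969.
t = (315.0 − 0.077)/0.3969 = 793 days (vs. the pure-advection estimate x/v = 794 d).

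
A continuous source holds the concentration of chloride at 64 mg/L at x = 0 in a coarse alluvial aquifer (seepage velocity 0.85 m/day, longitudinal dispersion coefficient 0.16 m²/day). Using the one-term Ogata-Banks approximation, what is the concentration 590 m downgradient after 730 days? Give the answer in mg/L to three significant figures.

62.5 mg/L

For a continuous step input, C/C₀ ≈ ½·erfc((x−vt)/(2√(Dt))).
vt = 0.85 × 730 = 620.5 m and 2√(Dt) = 2√(0.16 × 730) = 21.61 m.
Argument (x−vt)/(2√(Dt)) = (590 − 620.5)/21.61 = -1.411; ½·erfc(-1.411) = 0.9770.
C = 64 × 0.9770 = 62.5 mg/L.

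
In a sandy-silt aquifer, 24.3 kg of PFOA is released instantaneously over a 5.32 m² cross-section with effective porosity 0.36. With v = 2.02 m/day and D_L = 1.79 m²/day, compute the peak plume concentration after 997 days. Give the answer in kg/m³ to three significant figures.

0.0847 kg/m³

The peak of an instantaneous 1D plume sits at x = vt; there the Gaussian factor is 1 and C_max = M/(n_e·A·√(4πDt)), where n_e·A is the pore area the mass is dissolved in.
√(4πDt) = √(4π × 1.79 × 997) = 149.8 m, so C_max = 24.3/(0.36 × 5.32 × 149.8) = 0.0847 kg/m³.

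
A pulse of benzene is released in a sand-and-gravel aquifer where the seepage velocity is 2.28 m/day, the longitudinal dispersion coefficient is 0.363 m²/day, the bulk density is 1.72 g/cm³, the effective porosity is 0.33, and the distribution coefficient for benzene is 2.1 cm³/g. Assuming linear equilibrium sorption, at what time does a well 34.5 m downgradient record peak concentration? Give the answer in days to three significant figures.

Retardation factor R = 1 + ρ_b·K_d/n = 1 + 1.72 × 2.1/0.33 = 11.95.
Sorption retards both mechanisms: v_R = v/R = 0.1908 m/day, D_R = D/R = 0.03038 m²/day.
Peak time from v_R²t² + 2D_R t − x² = 0: t = (√(D_R² + v_R²x²) − D_R)/v_R².
√(D_R² + v_R²x²) = √(0.03038² + 0.1908² × 34.5²) = 6.583; v_R² = 0.03640.
t = (6.583 − 0.03038)/0.03640 = 180 days.

180 days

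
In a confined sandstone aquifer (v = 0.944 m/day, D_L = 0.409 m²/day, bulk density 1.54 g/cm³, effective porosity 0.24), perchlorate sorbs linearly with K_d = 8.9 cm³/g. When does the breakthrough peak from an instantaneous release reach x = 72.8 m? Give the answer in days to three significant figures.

Retardation factor R = 1 + ρ_b·K_d/n = 1 + 1.54 × 8.9/0.24 = 58.11.
Sorption retards both mechanisms: v_R = v/R = 0.01625 m/day, D_R = D/R = 0.007038 m²/day.
Peak time from v_R²t² + 2D_R t − x² = 0: t = (√(D_R² + v_R²x²) − D_R)/v_R².
√(D_R² + v_R²x²) = √(0.007038² + 0.01625² × 72.8²) = 1.183; v_R² = 0.0002641.
t = (1.183 − 0.007038)/0.0002641 = 4450 days.

4450 days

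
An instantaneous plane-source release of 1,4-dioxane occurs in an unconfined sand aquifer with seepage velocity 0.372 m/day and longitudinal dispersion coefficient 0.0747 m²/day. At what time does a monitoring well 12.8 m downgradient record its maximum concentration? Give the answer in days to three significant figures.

33.9 days

For the 1D instantaneous-source solution, setting ∂C/∂t = 0 at fixed x gives v²t² + 2Dt − x² = 0, so t = (√(D² + v²x²) − D)/v².
√(D² + v²x²) = √(0.0747² + 0.372² × 12.8²) = 4.762; v² = 0.138384.
t = (4.762 − 0.0747)/0.138384 = 33.9 days (vs. the pure-advection estimate x/v = 34.4 d).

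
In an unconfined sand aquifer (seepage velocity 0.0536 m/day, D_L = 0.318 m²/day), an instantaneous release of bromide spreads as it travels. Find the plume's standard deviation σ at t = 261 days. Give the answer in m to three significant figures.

Dispersive spreading gives a Gaussian with σ² = 2Dt; advection only shifts the center.
σ = √(2 × 0.318 × 261) = 12.9 m.

12.9 m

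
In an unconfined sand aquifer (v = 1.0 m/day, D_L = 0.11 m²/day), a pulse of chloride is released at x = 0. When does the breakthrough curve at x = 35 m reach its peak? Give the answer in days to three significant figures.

34.9 days

For the 1D instantaneous-source solution, setting ∂C/∂t = 0 at fixed x gives v²t² + 2Dt − x² = 0, so t = (√(D² + v²x²) − D)/v².
√(D² + v²x²) = √(0.11² + 1.0² × 35²) = 35.00; v² = 1.
t = (35.00 − 0.11)/1 = 34.9 days (vs. the pure-advection estimate x/v = 35.0 d).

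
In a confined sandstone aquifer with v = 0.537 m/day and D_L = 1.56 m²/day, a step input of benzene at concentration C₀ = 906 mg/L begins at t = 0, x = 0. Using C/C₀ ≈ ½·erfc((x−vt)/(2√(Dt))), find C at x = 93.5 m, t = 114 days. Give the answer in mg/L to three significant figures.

For a continuous step input, C/C₀ ≈ ½·erfc((x−vt)/(2√(Dt))).
vt = 0.537 × 114 = 61.218 m and 2√(Dt) = 2√(1.56 × 114) = 26.67 m.
Argument (x−vt)/(2√(Dt)) = (93.5 − 61.218)/26.67 = 1.210; ½·erfc(1.210) = 0.04352.
C = 906 × 0.04352 = 39.4 mg/L.

39.4 mg/L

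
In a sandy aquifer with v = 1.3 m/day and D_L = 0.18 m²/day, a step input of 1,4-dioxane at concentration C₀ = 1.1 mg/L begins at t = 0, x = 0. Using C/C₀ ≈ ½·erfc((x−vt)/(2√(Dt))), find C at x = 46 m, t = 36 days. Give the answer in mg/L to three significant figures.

0.647 mg/L

For a continuous step input, C/C₀ ≈ ½·erfc((x−vt)/(2√(Dt))).
vt = 1.3 × 36 = 46.8 m and 2√(Dt) = 2√(0.18 × 36) = 5.091 m.
Argument (x−vt)/(2√(Dt)) = (46 − 46.8)/5.091 = -0.1571; ½·erfc(-0.1571) = 0.5879.
C = 1.1 × 0.5879 = 0.647 mg/L.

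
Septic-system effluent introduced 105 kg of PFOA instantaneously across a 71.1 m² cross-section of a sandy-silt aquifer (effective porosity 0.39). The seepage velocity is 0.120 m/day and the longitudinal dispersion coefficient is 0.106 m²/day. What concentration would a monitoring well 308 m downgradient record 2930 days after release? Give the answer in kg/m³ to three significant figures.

0.0131 kg/m³

For an instantaneous plane source, C(x,t) = M/(n_e·A·√(4πDt)) · exp(−(x−vt)²/(4Dt)), with n_e·A the pore (flow) area.
Plume center vt = 0.120 × 2930 = 351.6 m, so the well at 308 m is 43.6 m upgradient of the peak.
√(4πDt) = 62.47 m, giving peak height M/(n_e·A·√(4πDt)) = 105/(0.39 × 71.1 × 62.47) = 0.06062 kg/m³.
(x−vt)²/(4Dt) = (-43.6)²/(4 × 0.106 × 2930) = 1.530; exp(−1.530) = 0.2165.
C = 0.06062 × 0.2165 = 0.0131 kg/m³.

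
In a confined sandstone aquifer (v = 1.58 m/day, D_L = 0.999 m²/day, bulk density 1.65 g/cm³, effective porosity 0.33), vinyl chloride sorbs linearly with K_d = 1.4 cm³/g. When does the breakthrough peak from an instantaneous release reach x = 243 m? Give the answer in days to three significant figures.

Retardation factor R = 1 + ρ_b·K_d/n = 1 + 1.65 × 1.4/0.33 = 8.000.
Sorption retards both mechanisms: v_R = v/R = 0.1975 m/day, D_R = D/R = 0.1249 m²/day.
Peak time from v_R²t² + 2D_R t − x² = 0: t = (√(D_R² + v_R²x²) − D_R)/v_R².
√(D_R² + v_R²x²) = √(0.1249² + 0.1975² × 243²) = 47.99; v_R² = 0.03901.
t = (47.99 − 0.1249)/0.03901 = 1230 days.

1230 days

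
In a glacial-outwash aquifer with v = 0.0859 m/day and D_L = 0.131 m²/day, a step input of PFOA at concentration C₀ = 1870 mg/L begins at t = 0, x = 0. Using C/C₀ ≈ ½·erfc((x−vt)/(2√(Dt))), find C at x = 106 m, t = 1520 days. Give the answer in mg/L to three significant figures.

For a continuous step input, C/C₀ ≈ ½·erfc((x−vt)/(2√(Dt))).
vt = 0.0859 × 1520 = 130.568 m and 2√(Dt) = 2√(0.131 × 1520) = 28.22 m.
Argument (x−vt)/(2√(Dt)) = (106 − 130.568)/28.22 = -0.8706; ½·erfc(-0.8706) = 0.8909.
C = 1870 × 0.8909 = 1670 mg/L.

1670 mg/L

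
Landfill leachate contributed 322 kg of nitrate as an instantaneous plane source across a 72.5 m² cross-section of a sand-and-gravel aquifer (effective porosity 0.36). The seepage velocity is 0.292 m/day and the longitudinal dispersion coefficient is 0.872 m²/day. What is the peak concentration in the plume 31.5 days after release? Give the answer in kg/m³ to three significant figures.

The peak of an instantaneous 1D plume sits at x = vt; there the Gaussian factor is 1 and C_max = M/(n_e·A·√(4πDt)), where n_e·A is the pore area the mass is dissolved in.
√(4πDt) = √(4π × 0.872 × 31.5) = 18.58 m, so C_max = 322/(0.36 × 72.5 × 18.58) = 0.664 kg/m³.

0.664 kg/m³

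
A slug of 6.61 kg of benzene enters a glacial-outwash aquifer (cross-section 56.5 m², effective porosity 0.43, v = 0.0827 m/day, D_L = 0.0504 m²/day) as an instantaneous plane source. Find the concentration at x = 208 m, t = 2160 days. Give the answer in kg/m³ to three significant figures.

0.00101 kg/m³

For an instantaneous plane source, C(x,t) = M/(n_e·A·√(4πDt)) · exp(−(x−vt)²/(4Dt)), with n_e·A the pore (flow) area.
Plume center vt = 0.0827 × 2160 = 178.632 m, so the well at 208 m is 29.368 m downgradient of the peak.
√(4πDt) = 36.99 m, giving peak height M/(n_e·A·√(4πDt)) = 6.61/(0.43 × 56.5 × 36.99) = 0.007355 kg/m³.
(x−vt)²/(4Dt) = (29.368)²/(4 × 0.0504 × 2160) = 1.981; exp(−1.981) = 0.1379.
C = 0.007355 × 0.1379 = 0.00101 kg/m³.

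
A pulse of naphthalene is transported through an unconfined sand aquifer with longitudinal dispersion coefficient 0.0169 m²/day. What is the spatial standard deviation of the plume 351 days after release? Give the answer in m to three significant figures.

3.44 m

Dispersive spreading gives a Gaussian with σ² = 2Dt; advection only shifts the center.
σ = √(2 × 0.0169 × 351) = 3.44 m.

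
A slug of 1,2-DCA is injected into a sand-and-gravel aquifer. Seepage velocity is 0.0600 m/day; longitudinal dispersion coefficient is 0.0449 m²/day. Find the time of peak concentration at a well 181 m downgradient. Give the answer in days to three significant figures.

3000 days

For the 1D instantaneous-source solution, setting ∂C/∂t = 0 at fixed x gives v²t² + 2Dt − x² = 0, so t = (√(D² + v²x²) − D)/v².
√(D² + v²x²) = √(0.0449² + 0.0600² × 181²) = 10.86; v² = 0.0036.
t = (10.86 − 0.0449)/0.0036 = 3000 days (vs. the pure-advection estimate x/v = 3020 d).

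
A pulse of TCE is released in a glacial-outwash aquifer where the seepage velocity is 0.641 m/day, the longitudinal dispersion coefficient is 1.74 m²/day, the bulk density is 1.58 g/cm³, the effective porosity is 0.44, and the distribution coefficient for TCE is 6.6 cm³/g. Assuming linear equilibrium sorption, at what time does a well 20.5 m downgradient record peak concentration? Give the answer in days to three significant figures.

Retardation factor R = 1 + ρ_b·K_d/n = 1 + 1.58 × 6.6/0.44 = 24.70.
Sorption retards both mechanisms: v_R = v/R = 0.02595 m/day, D_R = D/R = 0.07045 m²/day.
Peak time from v_R²t² + 2D_R t − x² = 0: t = (√(D_R² + v_R²x²) − D_R)/v_R².
√(D_R² + v_R²x²) = √(0.07045² + 0.02595² × 20.5²) = 0.5366; v_R² = 0.0006734.
t = (0.5366 − 0.07045)/0.0006734 = 692 days.

692 days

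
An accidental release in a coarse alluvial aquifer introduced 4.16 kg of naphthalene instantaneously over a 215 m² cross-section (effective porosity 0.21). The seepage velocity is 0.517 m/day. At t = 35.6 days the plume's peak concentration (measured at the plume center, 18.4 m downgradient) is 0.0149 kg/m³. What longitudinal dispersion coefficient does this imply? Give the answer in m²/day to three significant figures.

0.0855 m²/day

At the plume center C_max = M/(n_e·A·√(4πDt)), so D = M²/(4πt·(n_e·A·C_max)²).
n_e·A·C_max = 0.21 × 215 × 0.0149 = 0.6727 kg/m.
D = 4.16²/(4π × 35.6 × 0.6727²) = 0.0855 m²/day.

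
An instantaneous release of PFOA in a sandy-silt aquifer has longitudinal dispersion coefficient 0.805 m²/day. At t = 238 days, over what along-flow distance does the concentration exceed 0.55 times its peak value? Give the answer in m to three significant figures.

The plume is Gaussian with σ = √(2Dt) = √(2 × 0.805 × 238) = 19.57 m.
C/C_peak = exp(−Δx²/(2σ²)) = 0.55 ⇒ Δx = σ·√(−2 ln 0.55) = 19.57 × 1.093 = 21.39 m.
Width = 2Δx = 42.8 m.

42.8 m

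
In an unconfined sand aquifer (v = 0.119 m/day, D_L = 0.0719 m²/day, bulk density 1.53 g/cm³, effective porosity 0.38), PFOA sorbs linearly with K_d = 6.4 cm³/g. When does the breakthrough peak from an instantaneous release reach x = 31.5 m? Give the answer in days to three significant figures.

6950 days

Retardation factor R = 1 + ρ_b·K_d/n = 1 + 1.53 × 6.4/0.38 = 26.77.
Sorption retards both mechanisms: v_R = v/R = 0.004445 m/day, D_R = D/R = 0.002686 m²/day.
Peak time from v_R²t² + 2D_R t − x² = 0: t = (√(D_R² + v_R²x²) − D_R)/v_R².
√(D_R² + v_R²x²) = √(0.002686² + 0.004445² × 31.5²) = 0.1400; v_R² = 1.976e-05.
t = (0.1400 − 0.002686)/1.976e-05 = 6950 days.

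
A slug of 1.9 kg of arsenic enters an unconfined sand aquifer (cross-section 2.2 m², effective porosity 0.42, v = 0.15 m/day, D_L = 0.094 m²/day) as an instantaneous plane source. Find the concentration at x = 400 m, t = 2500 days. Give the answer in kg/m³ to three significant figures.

0.0195 kg/m³

For an instantaneous plane source, C(x,t) = M/(n_e·A·√(4πDt)) · exp(−(x−vt)²/(4Dt)), with n_e·A the pore (flow) area.
Plume center vt = 0.15 × 2500 = 375 m, so the well at 400 m is 25 m downgradient of the peak.
√(4πDt) = 54.34 m, giving peak height M/(n_e·A·√(4πDt)) = 1.9/(0.42 × 2.2 × 54.34) = 0.03784 kg/m³.
(x−vt)²/(4Dt) = (25)²/(4 × 0.094 × 2500) = 0.6649; exp(−0.6649) = 0.5143.
C = 0.03784 × 0.5143 = 0.0195 kg/m³.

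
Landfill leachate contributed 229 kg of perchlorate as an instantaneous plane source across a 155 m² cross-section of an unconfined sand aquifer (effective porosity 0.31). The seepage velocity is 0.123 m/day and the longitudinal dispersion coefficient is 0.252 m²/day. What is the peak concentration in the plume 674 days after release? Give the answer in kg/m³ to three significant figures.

The peak of an instantaneous 1D plume sits at x = vt; there the Gaussian factor is 1 and C_max = M/(n_e·A·√(4πDt)), where n_e·A is the pore area the mass is dissolved in.
√(4πDt) = √(4π × 0.252 × 674) = 46.20 m, so C_max = 229/(0.31 × 155 × 46.20) = 0.103 kg/m³.

0.103 kg/m³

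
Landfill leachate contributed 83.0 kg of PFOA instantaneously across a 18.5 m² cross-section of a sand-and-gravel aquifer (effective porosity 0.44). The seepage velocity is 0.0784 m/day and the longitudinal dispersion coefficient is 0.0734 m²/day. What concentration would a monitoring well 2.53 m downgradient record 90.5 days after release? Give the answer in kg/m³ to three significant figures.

0.509 kg/m³

For an instantaneous plane source, C(x,t) = M/(n_e·A·√(4πDt)) · exp(−(x−vt)²/(4Dt)), with n_e·A the pore (flow) area.
Plume center vt = 0.0784 × 90.5 = 7.0952 m, so the well at 2.53 m is 4.5652 m upgradient of the peak.
√(4πDt) = 9.136 m, giving peak height M/(n_e·A·√(4πDt)) = 83.0/(0.44 × 18.5 × 9.136) = 1.116 kg/m³.
(x−vt)²/(4Dt) = (-4.5652)²/(4 × 0.0734 × 90.5) = 0.7844; exp(−0.7844) = 0.4564.
C = 1.116 × 0.4564 = 0.509 kg/m³.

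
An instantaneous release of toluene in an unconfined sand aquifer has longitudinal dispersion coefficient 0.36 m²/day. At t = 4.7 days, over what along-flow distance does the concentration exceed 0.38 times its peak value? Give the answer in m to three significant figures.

The plume is Gaussian with σ = √(2Dt) = √(2 × 0.36 × 4.7) = 1.840 m.
C/C_peak = exp(−Δx²/(2σ²)) = 0.38 ⇒ Δx = σ·√(−2 ln 0.38) = 1.840 × 1.391 = 2.559 m.
Width = 2Δx = 5.12 m.

5.12 m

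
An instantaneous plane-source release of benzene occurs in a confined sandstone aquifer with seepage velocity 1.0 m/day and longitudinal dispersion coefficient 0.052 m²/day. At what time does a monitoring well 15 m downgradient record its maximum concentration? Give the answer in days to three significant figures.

For the 1D instantaneous-source solution, setting ∂C/∂t = 0 at fixed x gives v²t² + 2Dt − x² = 0, so t = (√(D² + v²x²) − D)/v².
√(D² + v²x²) = √(0.052² + 1.0² × 15²) = 15.00; v² = 1.
t = (15.00 − 0.052)/1 = 14.9 days (vs. the pure-advection estimate x/v = 15.0 d).

14.9 days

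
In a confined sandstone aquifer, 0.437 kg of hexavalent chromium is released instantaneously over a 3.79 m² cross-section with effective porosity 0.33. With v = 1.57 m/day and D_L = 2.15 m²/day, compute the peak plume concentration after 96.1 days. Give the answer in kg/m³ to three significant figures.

The peak of an instantaneous 1D plume sits at x = vt; there the Gaussian factor is 1 and C_max = M/(n_e·A·√(4πDt)), where n_e·A is the pore area the mass is dissolved in.
√(4πDt) = √(4π × 2.15 × 96.1) = 50.95 m, so C_max = 0.437/(0.33 × 3.79 × 50.95) = 0.00686 kg/m³.

0.00686 kg/m³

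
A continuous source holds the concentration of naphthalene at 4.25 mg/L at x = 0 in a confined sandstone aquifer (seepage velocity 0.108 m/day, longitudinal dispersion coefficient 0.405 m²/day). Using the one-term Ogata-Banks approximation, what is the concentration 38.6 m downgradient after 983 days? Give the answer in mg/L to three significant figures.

4.21 mg/L

For a continuous step input, C/C₀ ≈ ½·erfc((x−vt)/(2√(Dt))).
vt = 0.108 × 983 = 106.164 m and 2√(Dt) = 2√(0.405 × 983) = 39.91 m.
Argument (x−vt)/(2√(Dt)) = (38.6 − 106.164)/39.91 = -1.693; ½·erfc(-1.693) = 0.9917.
C = 4.25 × 0.9917 = 4.21 mg/L.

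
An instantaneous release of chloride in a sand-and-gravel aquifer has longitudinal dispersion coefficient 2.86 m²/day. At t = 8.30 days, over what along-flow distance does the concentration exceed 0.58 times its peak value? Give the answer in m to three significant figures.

The plume is Gaussian with σ = √(2Dt) = √(2 × 2.86 × 8.30) = 6.890 m.
C/C_peak = exp(−Δx²/(2σ²)) = 0.58 ⇒ Δx = σ·√(−2 ln 0.58) = 6.890 × 1.044 = 7.193 m.
Width = 2Δx = 14.4 m.

14.4 m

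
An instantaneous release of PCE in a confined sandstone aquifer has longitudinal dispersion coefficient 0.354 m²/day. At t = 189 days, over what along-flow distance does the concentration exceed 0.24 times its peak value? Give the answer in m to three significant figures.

39.1 m

The plume is Gaussian with σ = √(2Dt) = √(2 × 0.354 × 189) = 11.57 m.
C/C_peak = exp(−Δx²/(2σ²)) = 0.24 ⇒ Δx = σ·√(−2 ln 0.24) = 11.57 × 1.689 = 19.54 m.
Width = 2Δx = 39.1 m.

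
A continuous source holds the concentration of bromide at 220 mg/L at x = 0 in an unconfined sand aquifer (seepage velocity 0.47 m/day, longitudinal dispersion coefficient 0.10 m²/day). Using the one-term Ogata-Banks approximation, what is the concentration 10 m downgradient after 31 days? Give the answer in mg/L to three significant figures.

213 mg/L

For a continuous step input, C/C₀ ≈ ½·erfc((x−vt)/(2√(Dt))).
vt = 0.47 × 31 = 14.57 m and 2√(Dt) = 2√(0.10 × 31) = 3.521 m.
Argument (x−vt)/(2√(Dt)) = (10 − 14.57)/3.521 = -1.298; ½·erfc(-1.298) = 0.9668.
C = 220 × 0.9668 = 213 mg/L.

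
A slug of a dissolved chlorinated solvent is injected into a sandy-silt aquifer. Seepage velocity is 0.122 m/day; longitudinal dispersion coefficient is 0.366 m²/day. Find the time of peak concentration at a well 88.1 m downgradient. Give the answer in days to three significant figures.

698 days

For the 1D instantaneous-source solution, setting ∂C/∂t = 0 at fixed x gives v²t² + 2Dt − x² = 0, so t = (√(D² + v²x²) − D)/v².
√(D² + v²x²) = √(0.366² + 0.122² × 88.1²) = 10.75; v² = 0.014884.
t = (10.75 − 0.366)/0.014884 = 698 days (vs. the pure-advection estimate x/v = 722 d).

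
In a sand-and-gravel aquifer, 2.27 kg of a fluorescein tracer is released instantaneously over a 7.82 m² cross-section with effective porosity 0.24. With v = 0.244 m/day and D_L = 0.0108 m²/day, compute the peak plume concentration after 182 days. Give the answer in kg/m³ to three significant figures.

The peak of an instantaneous 1D plume sits at x = vt; there the Gaussian factor is 1 and C_max = M/(n_e·A·√(4πDt)), where n_e·A is the pore area the mass is dissolved in.
√(4πDt) = √(4π × 0.0108 × 182) = 4.970 m, so C_max = 2.27/(0.24 × 7.82 × 4.970) = 0.243 kg/m³.

0.243 kg/m³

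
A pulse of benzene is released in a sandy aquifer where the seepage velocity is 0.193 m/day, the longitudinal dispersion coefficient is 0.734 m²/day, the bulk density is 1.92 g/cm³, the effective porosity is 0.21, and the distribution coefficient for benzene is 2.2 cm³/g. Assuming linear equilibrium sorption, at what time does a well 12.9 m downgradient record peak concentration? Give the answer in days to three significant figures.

Retardation factor R = 1 + ρ_b·K_d/n = 1 + 1.92 × 2.2/0.21 = 21.11.
Sorption retards both mechanisms: v_R = v/R = 0.009143 m/day, D_R = D/R = 0.03477 m²/day.
Peak time from v_R²t² + 2D_R t − x² = 0: t = (√(D_R² + v_R²x²) − D_R)/v_R².
√(D_R² + v_R²x²) = √(0.03477² + 0.009143² × 12.9²) = 0.1230; v_R² = 8.359e-05.
t = (0.1230 − 0.03477)/8.359e-05 = 1060 days.

1060 days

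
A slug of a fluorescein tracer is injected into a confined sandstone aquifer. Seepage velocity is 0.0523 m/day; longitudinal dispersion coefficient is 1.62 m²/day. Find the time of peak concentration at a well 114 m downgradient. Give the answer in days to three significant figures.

1670 days

For the 1D instantaneous-source solution, setting ∂C/∂t = 0 at fixed x gives v²t² + 2Dt − x² = 0, so t = (√(D² + v²x²) − D)/v².
√(D² + v²x²) = √(1.62² + 0.0523² × 114²) = 6.178; v² = 0.00273529.
t = (6.178 − 1.62)/0.00273529 = 1670 days (vs. the pure-advection estimate x/v = 2180 d).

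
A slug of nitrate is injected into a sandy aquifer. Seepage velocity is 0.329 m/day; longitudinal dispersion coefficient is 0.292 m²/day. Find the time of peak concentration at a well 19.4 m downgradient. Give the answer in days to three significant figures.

56.3 days

For the 1D instantaneous-source solution, setting ∂C/∂t = 0 at fixed x gives v²t² + 2Dt − x² = 0, so t = (√(D² + v²x²) − D)/v².
√(D² + v²x²) = √(0.292² + 0.329² × 19.4²) = 6.389; v² = 0.108241.
t = (6.389 − 0.292)/0.108241 = 56.3 days (vs. the pure-advection estimate x/v = 59.0 d).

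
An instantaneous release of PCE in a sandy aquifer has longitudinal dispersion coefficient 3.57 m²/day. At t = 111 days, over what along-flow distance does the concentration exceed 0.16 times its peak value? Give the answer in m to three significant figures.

108 m

The plume is Gaussian with σ = √(2Dt) = √(2 × 3.57 × 111) = 28.15 m.
C/C_peak = exp(−Δx²/(2σ²)) = 0.16 ⇒ Δx = σ·√(−2 ln 0.16) = 28.15 × 1.914 = 53.88 m.
Width = 2Δx = 108 m.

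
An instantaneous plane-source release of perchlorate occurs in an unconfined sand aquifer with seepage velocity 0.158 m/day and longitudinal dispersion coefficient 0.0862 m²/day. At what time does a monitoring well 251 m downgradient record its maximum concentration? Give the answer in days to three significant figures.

1590 days

For the 1D instantaneous-source solution, setting ∂C/∂t = 0 at fixed x gives v²t² + 2Dt − x² = 0, so t = (√(D² + v²x²) − D)/v².
√(D² + v²x²) = √(0.0862² + 0.158² × 251²) = 39.66; v² = 0.024964.
t = (39.66 − 0.0862)/0.024964 = 1590 days (vs. the pure-advection estimate x/v = 1590 d).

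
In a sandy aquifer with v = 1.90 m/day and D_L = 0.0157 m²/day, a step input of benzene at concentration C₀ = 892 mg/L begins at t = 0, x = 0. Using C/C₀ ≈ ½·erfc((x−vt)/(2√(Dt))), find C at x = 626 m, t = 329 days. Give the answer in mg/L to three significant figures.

For a continuous step input, C/C₀ ≈ ½·erfc((x−vt)/(2√(Dt))).
vt = 1.90 × 329 = 625.1 m and 2√(Dt) = 2√(0.0157 × 329) = 4.545 m.
Argument (x−vt)/(2√(Dt)) = (626 − 625.1)/4.545 = 0.1980; ½·erfc(0.1980) = 0.3897.
C = 892 × 0.3897 = 348 mg/L.

348 mg/L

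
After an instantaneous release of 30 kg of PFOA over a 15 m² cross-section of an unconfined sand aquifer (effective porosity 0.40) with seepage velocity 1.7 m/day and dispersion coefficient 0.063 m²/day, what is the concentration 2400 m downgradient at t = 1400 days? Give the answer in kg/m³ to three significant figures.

For an instantaneous plane source, C(x,t) = M/(n_e·A·√(4πDt)) · exp(−(x−vt)²/(4Dt)), with n_e·A the pore (flow) area.
Plume center vt = 1.7 × 1400 = 2380 m, so the well at 2400 m is 20 m downgradient of the peak.
√(4πDt) = 33.29 m, giving peak height M/(n_e·A·√(4πDt)) = 30/(0.40 × 15 × 33.29) = 0.1502 kg/m³.
(x−vt)²/(4Dt) = (20)²/(4 × 0.063 × 1400) = 1.134; exp(−1.134) = 0.3217.
C = 0.1502 × 0.3217 = 0.0483 kg/m³.

0.0483 kg/m³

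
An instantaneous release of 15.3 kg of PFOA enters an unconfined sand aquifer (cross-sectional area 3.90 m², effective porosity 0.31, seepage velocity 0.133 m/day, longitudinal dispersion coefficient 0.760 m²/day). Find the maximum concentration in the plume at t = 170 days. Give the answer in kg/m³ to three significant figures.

0.314 kg/m³

The peak of an instantaneous 1D plume sits at x = vt; there the Gaussian factor is 1 and C_max = M/(n_e·A·√(4πDt)), where n_e·A is the pore area the mass is dissolved in.
√(4πDt) = √(4π × 0.760 × 170) = 40.29 m, so C_max = 15.3/(0.31 × 3.90 × 40.29) = 0.314 kg/m³.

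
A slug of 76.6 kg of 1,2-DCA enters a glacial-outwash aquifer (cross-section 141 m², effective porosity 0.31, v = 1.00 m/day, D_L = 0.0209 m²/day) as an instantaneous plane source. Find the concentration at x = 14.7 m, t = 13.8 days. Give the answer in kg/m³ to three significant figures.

0.456 kg/m³

For an instantaneous plane source, C(x,t) = M/(n_e·A·√(4πDt)) · exp(−(x−vt)²/(4Dt)), with n_e·A the pore (flow) area.
Plume center vt = 1.00 × 13.8 = 13.8 m, so the well at 14.7 m is 0.9 m downgradient of the peak.
√(4πDt) = 1.904 m, giving peak height M/(n_e·A·√(4πDt)) = 76.6/(0.31 × 141 × 1.904) = 0.9204 kg/m³.
(x−vt)²/(4Dt) = (0.9)²/(4 × 0.0209 × 13.8) = 0.7021; exp(−0.7021) = 0.4955.
C = 0.9204 × 0.4955 = 0.456 kg/m³.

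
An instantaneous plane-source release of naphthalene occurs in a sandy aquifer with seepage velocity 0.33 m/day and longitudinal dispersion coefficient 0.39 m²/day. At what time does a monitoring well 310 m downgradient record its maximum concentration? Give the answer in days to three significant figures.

For the 1D instantaneous-source solution, setting ∂C/∂t = 0 at fixed x gives v²t² + 2Dt − x² = 0, so t = (√(D² + v²x²) − D)/v².
√(D² + v²x²) = √(0.39² + 0.33² × 310²) = 102.3; v² = 0.1089.
t = (102.3 − 0.39)/0.1089 = 936 days (vs. the pure-advection estimate x/v = 939 d).

936 days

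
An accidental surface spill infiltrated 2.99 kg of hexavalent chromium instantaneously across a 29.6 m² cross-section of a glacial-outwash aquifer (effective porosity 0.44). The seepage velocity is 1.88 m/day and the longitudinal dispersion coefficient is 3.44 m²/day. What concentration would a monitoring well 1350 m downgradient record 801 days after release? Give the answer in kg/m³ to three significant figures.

0.000136 kg/m³

For an instantaneous plane source, C(x,t) = M/(n_e·A·√(4πDt)) · exp(−(x−vt)²/(4Dt)), with n_e·A the pore (flow) area.
Plume center vt = 1.88 × 801 = 1505.88 m, so the well at 1350 m is 155.88 m upgradient of the peak.
√(4πDt) = 186.1 m, giving peak height M/(n_e·A·√(4πDt)) = 2.99/(0.44 × 29.6 × 186.1) = 0.001234 kg/m³.
(x−vt)²/(4Dt) = (-155.88)²/(4 × 3.44 × 801) = 2.205; exp(−2.205) = 0.1103.
C = 0.001234 × 0.1103 = 0.000136 kg/m³.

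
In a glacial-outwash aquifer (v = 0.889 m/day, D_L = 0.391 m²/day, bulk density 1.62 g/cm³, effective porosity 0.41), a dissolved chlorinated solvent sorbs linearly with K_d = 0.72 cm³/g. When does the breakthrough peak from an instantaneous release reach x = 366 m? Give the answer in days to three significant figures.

1580 days

Retardation factor R = 1 + ρ_b·K_d/n = 1 + 1.62 × 0.72/0.41 = 3.845.
Sorption retards both mechanisms: v_R = v/R = 0.2312 m/day, D_R = D/R = 0.1017 m²/day.
Peak time from v_R²t² + 2D_R t − x² = 0: t = (√(D_R² + v_R²x²) − D_R)/v_R².
√(D_R² + v_R²x²) = √(0.1017² + 0.2312² × 366²) = 84.62; v_R² = 0.05345.
t = (84.62 − 0.1017)/0.05345 = 1580 days.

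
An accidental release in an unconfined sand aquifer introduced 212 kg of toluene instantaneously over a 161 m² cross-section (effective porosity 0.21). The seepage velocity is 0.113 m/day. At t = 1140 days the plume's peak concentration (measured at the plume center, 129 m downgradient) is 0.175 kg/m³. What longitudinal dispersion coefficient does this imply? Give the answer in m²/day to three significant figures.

0.0896 m²/day

At the plume center C_max = M/(n_e·A·√(4πDt)), so D = M²/(4πt·(n_e·A·C_max)²).
n_e·A·C_max = 0.21 × 161 × 0.175 = 5.917 kg/m.
D = 212²/(4π × 1140 × 5.917²) = 0.0896 m²/day.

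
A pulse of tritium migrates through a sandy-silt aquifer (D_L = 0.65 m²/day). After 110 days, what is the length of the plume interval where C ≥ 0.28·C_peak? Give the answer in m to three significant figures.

38.2 m

The plume is Gaussian with σ = √(2Dt) = √(2 × 0.65 × 110) = 11.96 m.
C/C_peak = exp(−Δx²/(2σ²)) = 0.28 ⇒ Δx = σ·√(−2 ln 0.28) = 11.96 × 1.596 = 19.09 m.
Width = 2Δx = 38.2 m.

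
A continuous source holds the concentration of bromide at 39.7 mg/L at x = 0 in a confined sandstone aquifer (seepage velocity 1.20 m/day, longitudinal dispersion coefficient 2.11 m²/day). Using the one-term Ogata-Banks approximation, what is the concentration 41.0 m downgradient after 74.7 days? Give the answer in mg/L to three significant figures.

For a continuous step input, C/C₀ ≈ ½·erfc((x−vt)/(2√(Dt))).
vt = 1.20 × 74.7 = 89.64 m and 2√(Dt) = 2√(2.11 × 74.7) = 25.11 m.
Argument (x−vt)/(2√(Dt)) = (41.0 − 89.64)/25.11 = -1.937; ½·erfc(-1.937) = 0.9969.
C = 39.7 × 0.9969 = 39.6 mg/L.

39.6 mg/L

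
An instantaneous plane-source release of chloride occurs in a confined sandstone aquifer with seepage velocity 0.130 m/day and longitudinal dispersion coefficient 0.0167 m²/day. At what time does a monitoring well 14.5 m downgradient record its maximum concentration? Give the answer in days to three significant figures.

For the 1D instantaneous-source solution, setting ∂C/∂t = 0 at fixed x gives v²t² + 2Dt − x² = 0, so t = (√(D² + v²x²) − D)/v².
√(D² + v²x²) = √(0.0167² + 0.130² × 14.5²) = 1.885; v² = 0.0169.
t = (1.885 − 0.0167)/0.0169 = 111 days (vs. the pure-advection estimate x/v = 112 d).

111 days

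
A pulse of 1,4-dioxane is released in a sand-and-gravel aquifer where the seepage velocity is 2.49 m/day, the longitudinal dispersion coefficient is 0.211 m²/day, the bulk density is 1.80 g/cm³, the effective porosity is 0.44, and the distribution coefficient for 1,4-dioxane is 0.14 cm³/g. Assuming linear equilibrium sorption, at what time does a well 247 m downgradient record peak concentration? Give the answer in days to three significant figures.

156 days

Retardation factor R = 1 + ρ_b·K_d/n = 1 + 1.80 × 0.14/0.44 = 1.573.
Sorption retards both mechanisms: v_R = v/R = 1.583 m/day, D_R = D/R = 0.1341 m²/day.
Peak time from v_R²t² + 2D_R t − x² = 0: t = (√(D_R² + v_R²x²) − D_R)/v_R².
√(D_R² + v_R²x²) = √(0.1341² + 1.583² × 247²) = 391.0; v_R² = 2.506.
t = (391.0 − 0.1341)/2.506 = 156 days.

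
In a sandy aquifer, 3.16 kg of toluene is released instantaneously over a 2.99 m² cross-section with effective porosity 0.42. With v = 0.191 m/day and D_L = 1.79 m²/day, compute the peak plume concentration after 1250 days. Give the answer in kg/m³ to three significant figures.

0.0150 kg/m³

The peak of an instantaneous 1D plume sits at x = vt; there the Gaussian factor is 1 and C_max = M/(n_e·A·√(4πDt)), where n_e·A is the pore area the mass is dissolved in.
√(4πDt) = √(4π × 1.79 × 1250) = 167.7 m, so C_max = 3.16/(0.42 × 2.99 × 167.7) = 0.0150 kg/m³.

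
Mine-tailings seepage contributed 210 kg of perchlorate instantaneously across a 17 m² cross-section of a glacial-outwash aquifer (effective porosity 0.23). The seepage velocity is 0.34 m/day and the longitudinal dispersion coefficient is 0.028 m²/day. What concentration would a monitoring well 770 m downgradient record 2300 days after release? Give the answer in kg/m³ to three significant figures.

For an instantaneous plane source, C(x,t) = M/(n_e·A·√(4πDt)) · exp(−(x−vt)²/(4Dt)), with n_e·A the pore (flow) area.
Plume center vt = 0.34 × 2300 = 782 m, so the well at 770 m is 12 m upgradient of the peak.
√(4πDt) = 28.45 m, giving peak height M/(n_e·A·√(4πDt)) = 210/(0.23 × 17 × 28.45) = 1.888 kg/m³.
(x−vt)²/(4Dt) = (-12)²/(4 × 0.028 × 2300) = 0.5590; exp(−0.5590) = 0.5718.
C = 1.888 × 0.5718 = 1.08 kg/m³.

1.08 kg/m³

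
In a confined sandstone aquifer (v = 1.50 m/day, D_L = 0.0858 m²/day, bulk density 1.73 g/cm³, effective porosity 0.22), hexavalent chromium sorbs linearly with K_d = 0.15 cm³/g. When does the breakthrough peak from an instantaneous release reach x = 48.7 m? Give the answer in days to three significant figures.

Retardation factor R = 1 + ρ_b·K_d/n = 1 + 1.73 × 0.15/0.22 = 2.180.
Sorption retards both mechanisms: v_R = v/R = 0.6881 m/day, D_R = D/R = 0.03936 m²/day.
Peak time from v_R²t² + 2D_R t − x² = 0: t = (√(D_R² + v_R²x²) − D_R)/v_R².
√(D_R² + v_R²x²) = √(0.03936² + 0.6881² × 48.7²) = 33.51; v_R² = 0.4735.
t = (33.51 − 0.03936)/0.4735 = 70.7 days.

70.7 days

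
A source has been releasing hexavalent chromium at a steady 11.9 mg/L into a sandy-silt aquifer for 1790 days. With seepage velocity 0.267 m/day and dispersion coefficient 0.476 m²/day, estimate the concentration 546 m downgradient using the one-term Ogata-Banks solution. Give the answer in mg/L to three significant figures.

0.590 mg/L

For a continuous step input, C/C₀ ≈ ½·erfc((x−vt)/(2√(Dt))).
vt = 0.267 × 1790 = 477.93 m and 2√(Dt) = 2√(0.476 × 1790) = 58.38 m.
Argument (x−vt)/(2√(Dt)) = (546 − 477.93)/58.38 = 1.166; ½·erfc(1.166) = 0.04958.
C = 11.9 × 0.04958 = 0.590 mg/L.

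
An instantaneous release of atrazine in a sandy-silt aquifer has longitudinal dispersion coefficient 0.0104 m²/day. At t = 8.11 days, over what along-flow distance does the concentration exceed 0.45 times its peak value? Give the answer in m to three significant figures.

1.04 m

The plume is Gaussian with σ = √(2Dt) = √(2 × 0.0104 × 8.11) = 0.4107 m.
C/C_peak = exp(−Δx²/(2σ²)) = 0.45 ⇒ Δx = σ·√(−2 ln 0.45) = 0.4107 × 1.264 = 0.5191 m.
Width = 2Δx = 1.04 m.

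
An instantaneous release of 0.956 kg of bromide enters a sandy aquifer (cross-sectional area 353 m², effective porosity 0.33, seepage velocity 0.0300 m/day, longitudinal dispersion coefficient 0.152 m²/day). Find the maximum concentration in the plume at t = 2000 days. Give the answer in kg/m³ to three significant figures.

0.000133 kg/m³

The peak of an instantaneous 1D plume sits at x = vt; there the Gaussian factor is 1 and C_max = M/(n_e·A·√(4πDt)), where n_e·A is the pore area the mass is dissolved in.
√(4πDt) = √(4π × 0.152 × 2000) = 61.81 m, so C_max = 0.956/(0.33 × 353 × 61.81) = 0.000133 kg/m³.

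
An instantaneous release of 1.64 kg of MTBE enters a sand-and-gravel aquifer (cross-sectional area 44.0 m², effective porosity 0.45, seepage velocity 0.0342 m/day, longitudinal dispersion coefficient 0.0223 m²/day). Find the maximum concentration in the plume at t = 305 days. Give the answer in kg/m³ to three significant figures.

The peak of an instantaneous 1D plume sits at x = vt; there the Gaussian factor is 1 and C_max = M/(n_e·A·√(4πDt)), where n_e·A is the pore area the mass is dissolved in.
√(4πDt) = √(4π × 0.0223 × 305) = 9.245 m, so C_max = 1.64/(0.45 × 44.0 × 9.245) = 0.00896 kg/m³.

0.00896 kg/m³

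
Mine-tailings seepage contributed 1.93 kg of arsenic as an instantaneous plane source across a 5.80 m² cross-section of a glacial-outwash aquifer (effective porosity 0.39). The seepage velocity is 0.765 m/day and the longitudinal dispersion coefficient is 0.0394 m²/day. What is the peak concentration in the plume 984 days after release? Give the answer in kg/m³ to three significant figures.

The peak of an instantaneous 1D plume sits at x = vt; there the Gaussian factor is 1 and C_max = M/(n_e·A·√(4πDt)), where n_e·A is the pore area the mass is dissolved in.
√(4πDt) = √(4π × 0.0394 × 984) = 22.07 m, so C_max = 1.93/(0.39 × 5.80 × 22.07) = 0.0387 kg/m³.

0.0387 kg/m³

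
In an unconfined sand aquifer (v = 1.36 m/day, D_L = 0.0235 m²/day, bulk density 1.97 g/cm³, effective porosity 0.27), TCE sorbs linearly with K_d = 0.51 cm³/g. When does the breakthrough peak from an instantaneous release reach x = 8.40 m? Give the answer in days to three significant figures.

29.1 days

Retardation factor R = 1 + ρ_b·K_d/n = 1 + 1.97 × 0.51/0.27 = 4.721.
Sorption retards both mechanisms: v_R = v/R = 0.2881 m/day, D_R = D/R = 0.004978 m²/day.
Peak time from v_R²t² + 2D_R t − x² = 0: t = (√(D_R² + v_R²x²) − D_R)/v_R².
√(D_R² + v_R²x²) = √(0.004978² + 0.2881² × 8.40²) = 2.420; v_R² = 0.08300.
t = (2.420 − 0.004978)/0.08300 = 29.1 days.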